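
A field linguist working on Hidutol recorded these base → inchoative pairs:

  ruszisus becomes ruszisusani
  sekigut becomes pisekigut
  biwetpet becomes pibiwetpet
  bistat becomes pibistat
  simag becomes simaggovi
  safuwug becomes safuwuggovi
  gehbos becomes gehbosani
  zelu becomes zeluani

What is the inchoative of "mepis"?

mepisani

"mepis" ends in -s. The stems ending in -s (ruszisus → ruszisusani, gehbos → gehbosani) add -ani.
So mepis → mepisani.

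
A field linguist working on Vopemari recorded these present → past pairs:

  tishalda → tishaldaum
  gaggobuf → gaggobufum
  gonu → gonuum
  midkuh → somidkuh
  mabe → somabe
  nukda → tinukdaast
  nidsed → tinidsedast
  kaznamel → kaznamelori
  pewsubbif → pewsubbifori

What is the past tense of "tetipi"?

tishalda and nukda both end in -a yet inflect differently (tishaldaum, tinukdaast), so the final letter is not what conditions the rule; the first letter is.
"tetipi" begins with t-. The one such stem in the data (tishalda → tishaldaum) adds -um, so the same rule applies.
The other patterns: stems beginning with m- add the prefix so-; stems beginning with n- add ti- … -ast around the stem; stems beginning with k- or p- add -ori.
So tetipi → tetipium.

tetipium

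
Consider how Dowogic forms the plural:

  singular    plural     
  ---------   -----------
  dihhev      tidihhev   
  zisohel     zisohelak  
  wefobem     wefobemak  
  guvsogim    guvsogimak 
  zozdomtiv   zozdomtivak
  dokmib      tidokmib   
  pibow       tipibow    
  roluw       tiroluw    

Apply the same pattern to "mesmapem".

zozdomtiv and dihhev both end in -v yet inflect differently (zozdomtivak, tidihhev), so the final letter is not what conditions the rule; the number of vowels is.
"mesmapem" has 3 vowels. The stems with 3 vowels (wefobem → wefobemak, zozdomtiv → zozdomtivak, guvsogim → guvsogimak) add -ak.
The other pattern: stems with 2 vowels add the prefix ti-.
So mesmapem → mesmapemak.

mesmapemak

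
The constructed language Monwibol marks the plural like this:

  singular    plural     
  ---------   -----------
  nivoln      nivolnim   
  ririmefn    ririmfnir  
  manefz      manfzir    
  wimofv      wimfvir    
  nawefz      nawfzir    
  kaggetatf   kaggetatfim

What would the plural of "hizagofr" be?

hizagfrir

ririmefn and nivoln both end in -n yet inflect differently (ririmfnir, nivolnim), so the final letter is not what conditions the rule; the second-to-last letter is.
"hizagofr" has second-to-last letter 'f'. The stems whose second-to-last letter is 'f' (nawefz → nawfzir, manefz → manfzir, ririmefn → ririmfnir) delete the last vowel and add -ir.
So hizagofr → hizagfrir.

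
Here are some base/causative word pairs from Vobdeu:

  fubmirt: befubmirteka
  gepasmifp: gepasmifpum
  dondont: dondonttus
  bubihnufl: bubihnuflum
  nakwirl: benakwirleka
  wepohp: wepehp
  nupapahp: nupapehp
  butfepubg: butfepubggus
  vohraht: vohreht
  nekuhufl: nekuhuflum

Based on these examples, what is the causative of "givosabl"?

wepohp and gepasmifp both end in -p yet inflect differently (wepehp, gepasmifpum), so the final letter is not what conditions the rule; the second-to-last letter is.
"givosabl" has second-to-last letter 'b'. The one such stem in the data (butfepubg → butfepubggus) doubles the final consonant and adds -us (as does dondont), so the same rule applies.
The other patterns: stems whose second-to-last letter is 'h' change the last vowel to 'e'; stems whose second-to-last letter is 'f' add -um; stems whose second-to-last letter is 'r' add be- … -eka around the stem.
So givosabl → givosabllus.

givosabllus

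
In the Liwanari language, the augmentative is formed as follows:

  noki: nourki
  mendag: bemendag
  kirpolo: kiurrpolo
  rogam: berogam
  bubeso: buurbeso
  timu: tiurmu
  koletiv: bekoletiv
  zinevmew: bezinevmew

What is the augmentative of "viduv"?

"viduv" ends in a consonant. The stems ending in a consonant (mendag → bemendag, koletiv → bekoletiv, rogam → berogam) add the prefix be-.
So viduv → beviduv.

beviduv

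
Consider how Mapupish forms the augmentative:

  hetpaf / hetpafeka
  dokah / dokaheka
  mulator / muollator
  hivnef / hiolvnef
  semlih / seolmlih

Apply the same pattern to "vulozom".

vuollozom

hetpaf and hivnef both end in -f yet inflect differently (hetpafeka, hiolvnef), so the final letter is not what conditions the rule; the last vowel is.
"vulozom" has last vowel 'o'. The one such stem in the data (mulator → muollator) inserts -ol- after the first vowel (as do hivnef, semlih), so the same rule applies.
So vulozom → vuollozom.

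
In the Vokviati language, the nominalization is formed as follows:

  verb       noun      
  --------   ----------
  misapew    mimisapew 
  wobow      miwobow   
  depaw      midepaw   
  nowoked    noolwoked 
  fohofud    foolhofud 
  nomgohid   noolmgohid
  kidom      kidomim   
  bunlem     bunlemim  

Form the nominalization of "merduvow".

mimerduvow

misapew and nowoked both have last vowel 'e' yet inflect differently (mimisapew, noolwoked), so the last vowel is not what conditions the rule; the final letter is.
"merduvow" ends in -w. The stems ending in -w (misapew → mimisapew, wobow → miwobow, depaw → midepaw) add the prefix mi-.
The other patterns: stems ending in -d insert -ol- after the first vowel; stems ending in -m add -im.
So merduvow → mimerduvow.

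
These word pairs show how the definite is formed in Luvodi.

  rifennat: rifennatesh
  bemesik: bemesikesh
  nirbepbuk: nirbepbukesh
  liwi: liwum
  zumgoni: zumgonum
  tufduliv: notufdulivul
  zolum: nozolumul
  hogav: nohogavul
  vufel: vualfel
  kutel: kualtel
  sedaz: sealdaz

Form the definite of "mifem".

nomifemul

bemesik and liwi both have last vowel 'i' yet inflect differently (bemesikesh, liwum), so the last vowel is not what conditions the rule; the final letter is.
"mifem" ends in -m. The one such stem in the data (zolum → nozolumul) adds no- … -ul around the stem, so the same rule applies.
The other patterns: stems ending in -k or -t add -esh; stems ending in -i drop the final letter and add -um; stems ending in -l or -z insert -al- after the first vowel.
So mifem → nomifemul.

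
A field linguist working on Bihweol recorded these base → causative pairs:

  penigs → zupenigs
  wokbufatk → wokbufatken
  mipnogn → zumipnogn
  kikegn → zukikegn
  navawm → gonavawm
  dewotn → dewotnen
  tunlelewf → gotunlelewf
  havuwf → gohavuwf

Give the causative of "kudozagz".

zukudozagz

"kudozagz" has second-to-last letter 'g'. The stems whose second-to-last letter is 'g' (penigs → zupenigs, kikegn → zukikegn, mipnogn → zumipnogn) add the prefix zu-.
So kudozagz → zukudozagz.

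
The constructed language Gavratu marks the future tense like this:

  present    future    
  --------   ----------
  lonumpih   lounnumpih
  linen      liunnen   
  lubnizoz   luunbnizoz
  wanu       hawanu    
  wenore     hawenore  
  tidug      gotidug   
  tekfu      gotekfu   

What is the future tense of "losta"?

wanu and tekfu both end in -u yet inflect differently (hawanu, gotekfu), so the final letter is not what conditions the rule; the first letter is.
"losta" begins with l-. The stems beginning with l- (lonumpih → lounnumpih, linen → liunnen, lubnizoz → luunbnizoz) insert -un- after the first vowel.
So losta → lounsta.

lounsta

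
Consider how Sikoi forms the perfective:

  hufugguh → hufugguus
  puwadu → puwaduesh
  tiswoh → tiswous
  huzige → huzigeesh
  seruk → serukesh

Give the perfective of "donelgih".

donelgius

"donelgih" ends in -h. The stems ending in -h (hufugguh → hufugguus, tiswoh → tiswous) drop the final letter and add -us.
So donelgih → donelgius.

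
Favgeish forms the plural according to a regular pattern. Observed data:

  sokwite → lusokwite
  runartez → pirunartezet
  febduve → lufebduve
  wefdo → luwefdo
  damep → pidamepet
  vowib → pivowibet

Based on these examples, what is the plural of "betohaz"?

"betohaz" ends in a consonant. The stems ending in a consonant (vowib → pivowibet, damep → pidamepet, runartez → pirunartezet) add pi- … -et around the stem.
So betohaz → pibetohazet.

pibetohazet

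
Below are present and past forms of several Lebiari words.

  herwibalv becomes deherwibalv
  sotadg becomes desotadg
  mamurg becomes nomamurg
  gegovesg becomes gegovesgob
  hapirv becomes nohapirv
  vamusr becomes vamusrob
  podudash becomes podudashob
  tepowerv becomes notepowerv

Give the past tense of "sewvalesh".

"sewvalesh" has second-to-last letter 's'. The stems whose second-to-last letter is 's' (vamusr → vamusrob, podudash → podudashob, gegovesg → gegovesgob) add -ob.
The other patterns: stems whose second-to-last letter is 'r' add the prefix no-; stems whose second-to-last letter is 'd' or 'l' add the prefix de-.
So sewvalesh → sewvaleshob.

sewvaleshob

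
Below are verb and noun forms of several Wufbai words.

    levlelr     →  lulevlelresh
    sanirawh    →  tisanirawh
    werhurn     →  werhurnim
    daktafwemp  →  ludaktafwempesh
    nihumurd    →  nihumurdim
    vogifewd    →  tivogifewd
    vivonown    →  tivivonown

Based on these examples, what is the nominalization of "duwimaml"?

luduwimamlesh

werhurn and vivonown both end in -n yet inflect differently (werhurnim, tivivonown), so the final letter is not what conditions the rule; the second-to-last letter is.
"duwimaml" has second-to-last letter 'm'. The one such stem in the data (daktafwemp → ludaktafwempesh) adds lu- … -esh around the stem, so the same rule applies.
So duwimaml → luduwimamlesh.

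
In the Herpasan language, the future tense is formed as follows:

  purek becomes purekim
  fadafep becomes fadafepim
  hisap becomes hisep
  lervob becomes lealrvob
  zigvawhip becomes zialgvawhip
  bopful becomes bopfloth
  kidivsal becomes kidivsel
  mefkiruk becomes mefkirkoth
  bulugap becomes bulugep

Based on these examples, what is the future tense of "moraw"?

morew

mefkiruk and purek both end in -k yet inflect differently (mefkirkoth, purekim), so the final letter is not what conditions the rule; the last vowel is.
"moraw" has last vowel 'a'. The stems whose last vowel is 'a' (bulugap → bulugep, kidivsal → kidivsel, hisap → hisep) change the last vowel to 'e'.
So moraw → morew.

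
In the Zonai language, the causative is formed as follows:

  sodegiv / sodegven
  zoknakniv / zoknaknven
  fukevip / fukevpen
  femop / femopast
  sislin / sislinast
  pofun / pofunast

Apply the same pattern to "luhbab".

luhbabast

femop and fukevip both end in -p yet inflect differently (femopast, fukevpen), so the final letter is not what conditions the rule; the number of vowels is.
"luhbab" has 2 vowels. The stems with 2 vowels (femop → femopast, pofun → pofunast, sislin → sislinast) add -ast.
So luhbab → luhbabast.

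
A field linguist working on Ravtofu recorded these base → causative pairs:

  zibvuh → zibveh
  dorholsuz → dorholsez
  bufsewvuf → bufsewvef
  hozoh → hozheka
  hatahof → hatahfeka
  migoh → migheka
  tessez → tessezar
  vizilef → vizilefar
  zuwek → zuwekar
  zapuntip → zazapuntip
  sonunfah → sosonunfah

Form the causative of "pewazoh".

pewazheka

zibvuh and hozoh both end in -h yet inflect differently (zibveh, hozheka), so the final letter is not what conditions the rule; the last vowel is.
"pewazoh" has last vowel 'o'. The stems whose last vowel is 'o' (hozoh → hozheka, hatahof → hatahfeka, migoh → migheka) delete the last vowel and add -eka.
The other patterns: stems whose last vowel is 'u' change the last vowel to 'e'; stems whose last vowel is 'e' add -ar; stems whose last vowel is 'a' or 'i' repeat the first consonant+vowel as a prefix.
So pewazoh → pewazheka.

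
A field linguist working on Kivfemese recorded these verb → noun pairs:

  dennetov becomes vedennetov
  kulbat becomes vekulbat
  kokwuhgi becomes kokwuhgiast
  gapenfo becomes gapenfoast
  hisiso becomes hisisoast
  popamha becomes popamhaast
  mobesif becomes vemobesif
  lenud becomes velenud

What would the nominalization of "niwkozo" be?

niwkozoast

kokwuhgi and mobesif both have last vowel 'i' yet inflect differently (kokwuhgiast, vemobesif), so the last vowel is not what conditions the rule; whether the stem ends in a vowel or a consonant is.
"niwkozo" ends in a vowel. The stems ending in a vowel (popamha → popamhaast, gapenfo → gapenfoast, hisiso → hisisoast) add -ast.
The other pattern: stems ending in a consonant add the prefix ve-.
So niwkozo → niwkozoast.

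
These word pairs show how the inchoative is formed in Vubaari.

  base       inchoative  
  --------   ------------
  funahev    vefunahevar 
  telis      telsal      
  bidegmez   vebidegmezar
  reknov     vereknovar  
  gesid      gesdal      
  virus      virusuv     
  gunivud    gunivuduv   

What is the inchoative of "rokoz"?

verokozar

gesid and gunivud both end in -d yet inflect differently (gesdal, gunivuduv), so the final letter is not what conditions the rule; the last vowel is.
"rokoz" has last vowel 'o'. The one such stem in the data (reknov → vereknovar) adds ve- … -ar around the stem, so the same rule applies.
The other patterns: stems whose last vowel is 'i' delete the last vowel and add -al; stems whose last vowel is 'u' add -uv.
So rokoz → verokozar.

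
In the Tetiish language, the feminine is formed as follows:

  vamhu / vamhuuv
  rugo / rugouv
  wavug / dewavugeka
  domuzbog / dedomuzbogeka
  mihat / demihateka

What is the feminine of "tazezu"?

tazezuuv

vamhu and wavug both have last vowel 'u' yet inflect differently (vamhuuv, dewavugeka), so the last vowel is not what conditions the rule; whether the stem ends in a vowel or a consonant is.
"tazezu" ends in a vowel. The stems ending in a vowel (vamhu → vamhuuv, rugo → rugouv) add -uv.
The other pattern: stems ending in a consonant add de- … -eka around the stem.
So tazezu → tazezuuv.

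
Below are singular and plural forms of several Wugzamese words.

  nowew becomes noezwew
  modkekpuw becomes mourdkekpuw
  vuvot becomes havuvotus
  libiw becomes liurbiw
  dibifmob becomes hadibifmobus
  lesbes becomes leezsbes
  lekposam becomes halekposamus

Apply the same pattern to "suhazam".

nowew and modkekpuw both end in -w yet inflect differently (noezwew, mourdkekpuw), so the final letter is not what conditions the rule; the last vowel is.
"suhazam" has last vowel 'a'. The one such stem in the data (lekposam → halekposamus) adds ha- … -us around the stem, so the same rule applies.
The other patterns: stems whose last vowel is 'e' insert -ez- after the first vowel; stems whose last vowel is 'i' or 'u' insert -ur- after the first vowel.
So suhazam → hasuhazamus.

hasuhazamus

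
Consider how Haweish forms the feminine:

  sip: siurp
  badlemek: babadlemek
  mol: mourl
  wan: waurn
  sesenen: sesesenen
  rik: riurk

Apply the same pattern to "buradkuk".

"buradkuk" has 3 vowels. The stems with 3 vowels (badlemek → babadlemek, sesenen → sesesenen) repeat the first consonant+vowel as a prefix.
The other pattern: stems with 1 vowel insert -ur- after the first vowel.
So buradkuk → buburadkuk.

buburadkuk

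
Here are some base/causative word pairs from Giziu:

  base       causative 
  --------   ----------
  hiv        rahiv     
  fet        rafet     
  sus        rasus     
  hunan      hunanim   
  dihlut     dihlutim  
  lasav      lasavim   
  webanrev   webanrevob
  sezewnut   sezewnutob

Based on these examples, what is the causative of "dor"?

rador

fet and dihlut both end in -t yet inflect differently (rafet, dihlutim), so the final letter is not what conditions the rule; the number of vowels is.
"dor" has 1 vowel. The stems with 1 vowel (hiv → rahiv, fet → rafet, sus → rasus) add the prefix ra-.
So dor → rador.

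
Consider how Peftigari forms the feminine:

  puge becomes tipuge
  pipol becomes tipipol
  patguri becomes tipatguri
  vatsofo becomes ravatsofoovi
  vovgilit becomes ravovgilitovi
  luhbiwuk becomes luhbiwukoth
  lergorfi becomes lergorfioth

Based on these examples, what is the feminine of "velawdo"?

ravelawdoovi

"velawdo" begins with v-. The stems beginning with v- (vatsofo → ravatsofoovi, vovgilit → ravovgilitovi) add ra- … -ovi around the stem.
So velawdo → ravelawdoovi.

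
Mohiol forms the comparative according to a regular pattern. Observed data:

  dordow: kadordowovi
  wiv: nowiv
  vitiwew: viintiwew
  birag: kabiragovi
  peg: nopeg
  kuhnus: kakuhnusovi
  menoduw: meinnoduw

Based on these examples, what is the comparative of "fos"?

"fos" has 1 vowel. The stems with 1 vowel (peg → nopeg, wiv → nowiv) add the prefix no-.
So fos → nofos.

nofos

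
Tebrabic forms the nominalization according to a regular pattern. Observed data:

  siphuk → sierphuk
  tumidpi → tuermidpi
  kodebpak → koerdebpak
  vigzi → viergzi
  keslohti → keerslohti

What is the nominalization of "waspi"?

Every pair shown (siphuk → sierphuk, tumidpi → tuermidpi, kodebpak → koerdebpak, …) follows the same rule: insert -er- after the first vowel.
So waspi → waerspi.

waerspi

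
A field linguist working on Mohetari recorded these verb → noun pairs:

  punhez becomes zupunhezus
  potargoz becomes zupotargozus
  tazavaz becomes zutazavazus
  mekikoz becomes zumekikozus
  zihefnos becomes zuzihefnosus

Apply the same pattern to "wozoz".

zuwozozus

Every pair shown (punhez → zupunhezus, potargoz → zupotargozus, tazavaz → zutazavazus, …) follows the same rule: add zu- … -us around the stem.
So wozoz → zuwozozus.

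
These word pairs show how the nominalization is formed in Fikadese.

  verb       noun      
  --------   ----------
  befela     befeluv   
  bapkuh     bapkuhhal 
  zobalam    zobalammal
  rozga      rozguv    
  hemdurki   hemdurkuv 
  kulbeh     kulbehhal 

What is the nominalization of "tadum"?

tadummal

zobalam and rozga both have last vowel 'a' yet inflect differently (zobalammal, rozguv), so the last vowel is not what conditions the rule; whether the stem ends in a vowel or a consonant is.
"tadum" ends in a consonant. The stems ending in a consonant (zobalam → zobalammal, kulbeh → kulbehhal, bapkuh → bapkuhhal) double the final consonant and add -al.
So tadum → tadummal.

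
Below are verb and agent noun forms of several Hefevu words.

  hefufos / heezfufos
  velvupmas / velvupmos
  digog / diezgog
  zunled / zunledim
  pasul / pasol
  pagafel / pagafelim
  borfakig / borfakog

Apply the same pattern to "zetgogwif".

pagafel and pasul both end in -l yet inflect differently (pagafelim, pasol), so the final letter is not what conditions the rule; the last vowel is.
"zetgogwif" has last vowel 'i'. The one such stem in the data (borfakig → borfakog) changes the last vowel to 'o' (as do pasul, velvupmas), so the same rule applies.
So zetgogwif → zetgogwof.

zetgogwof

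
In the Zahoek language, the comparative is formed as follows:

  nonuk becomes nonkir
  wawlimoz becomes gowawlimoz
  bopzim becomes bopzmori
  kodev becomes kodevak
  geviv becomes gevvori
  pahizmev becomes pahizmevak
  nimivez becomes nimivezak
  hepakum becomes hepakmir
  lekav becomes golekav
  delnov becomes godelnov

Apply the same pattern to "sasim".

nimivez and wawlimoz both end in -z yet inflect differently (nimivezak, gowawlimoz), so the final letter is not what conditions the rule; the last vowel is.
"sasim" has last vowel 'i'. The stems whose last vowel is 'i' (bopzim → bopzmori, geviv → gevvori) delete the last vowel and add -ori.
So sasim → sasmori.

sasmori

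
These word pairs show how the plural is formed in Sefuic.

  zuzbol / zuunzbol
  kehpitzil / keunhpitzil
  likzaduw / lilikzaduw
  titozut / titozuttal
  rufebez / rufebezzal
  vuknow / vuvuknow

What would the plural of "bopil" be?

bounpil

zuzbol and vuknow both have last vowel 'o' yet inflect differently (zuunzbol, vuvuknow), so the last vowel is not what conditions the rule; the final letter is.
"bopil" ends in -l. The stems ending in -l (zuzbol → zuunzbol, kehpitzil → keunhpitzil) insert -un- after the first vowel.
So bopil → bounpil.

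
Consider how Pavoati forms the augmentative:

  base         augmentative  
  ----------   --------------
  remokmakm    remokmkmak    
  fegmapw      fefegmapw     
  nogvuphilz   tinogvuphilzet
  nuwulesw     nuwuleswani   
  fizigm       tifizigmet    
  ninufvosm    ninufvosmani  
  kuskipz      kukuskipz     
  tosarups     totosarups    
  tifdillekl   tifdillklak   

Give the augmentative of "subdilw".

"subdilw" has second-to-last letter 'l'. The one such stem in the data (nogvuphilz → tinogvuphilzet) adds ti- … -et around the stem, so the same rule applies.
The other patterns: stems whose second-to-last letter is 's' add -ani; stems whose second-to-last letter is 'p' repeat the first consonant+vowel as a prefix; stems whose second-to-last letter is 'k' delete the last vowel and add -ak.
So subdilw → tisubdilwet.

tisubdilwet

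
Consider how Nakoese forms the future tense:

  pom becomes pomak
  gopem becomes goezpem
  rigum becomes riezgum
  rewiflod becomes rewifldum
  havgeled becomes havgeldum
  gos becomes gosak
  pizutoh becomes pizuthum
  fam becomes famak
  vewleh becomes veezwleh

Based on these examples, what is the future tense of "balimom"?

pom and rigum both end in -m yet inflect differently (pomak, riezgum), so the final letter is not what conditions the rule; the number of vowels is.
"balimom" has 3 vowels. The stems with 3 vowels (havgeled → havgeldum, rewiflod → rewifldum, pizutoh → pizuthum) delete the last vowel and add -um.
So balimom → balimmum.

balimmum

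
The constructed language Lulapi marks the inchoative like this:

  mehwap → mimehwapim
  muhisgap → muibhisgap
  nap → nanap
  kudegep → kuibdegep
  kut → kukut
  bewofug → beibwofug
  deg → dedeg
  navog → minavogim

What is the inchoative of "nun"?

nunun

nap and mehwap both end in -p yet inflect differently (nanap, mimehwapim), so the final letter is not what conditions the rule; the number of vowels is.
"nun" has 1 vowel. The stems with 1 vowel (deg → dedeg, nap → nanap, kut → kukut) repeat the first consonant+vowel as a prefix.
The other patterns: stems with 2 vowels add mi- … -im around the stem; stems with 3 vowels insert -ib- after the first vowel.
So nun → nunun.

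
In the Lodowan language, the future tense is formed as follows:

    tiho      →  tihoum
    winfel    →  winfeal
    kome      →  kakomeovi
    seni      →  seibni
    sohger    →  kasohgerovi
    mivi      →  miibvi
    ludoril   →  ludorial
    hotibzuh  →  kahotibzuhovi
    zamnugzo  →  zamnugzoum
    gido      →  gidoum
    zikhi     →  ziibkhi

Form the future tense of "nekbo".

nekboum

seni and ludoril both have last vowel 'i' yet inflect differently (seibni, ludorial), so the last vowel is not what conditions the rule; the final letter is.
"nekbo" ends in -o. The stems ending in -o (zamnugzo → zamnugzoum, tiho → tihoum, gido → gidoum) add -um.
So nekbo → nekboum.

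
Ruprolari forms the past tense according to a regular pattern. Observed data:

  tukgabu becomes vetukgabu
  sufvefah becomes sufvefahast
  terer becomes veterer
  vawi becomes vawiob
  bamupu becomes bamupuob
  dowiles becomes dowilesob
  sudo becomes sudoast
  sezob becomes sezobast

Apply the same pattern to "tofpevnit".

vetofpevnit

"tofpevnit" begins with t-. The stems beginning with t- (tukgabu → vetukgabu, terer → veterer) add the prefix ve-.
The other patterns: stems beginning with s- add -ast; stems beginning with b-, d- or v- add -ob.
So tofpevnit → vetofpevnit.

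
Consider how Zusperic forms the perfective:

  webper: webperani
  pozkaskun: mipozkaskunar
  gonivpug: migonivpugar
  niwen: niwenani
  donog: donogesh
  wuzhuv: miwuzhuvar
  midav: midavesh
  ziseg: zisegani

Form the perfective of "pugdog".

ziseg and gonivpug both end in -g yet inflect differently (zisegani, migonivpugar), so the final letter is not what conditions the rule; the last vowel is.
"pugdog" has last vowel 'o'. The one such stem in the data (donog → donogesh) adds -esh, so the same rule applies.
So pugdog → pugdogesh.

pugdogesh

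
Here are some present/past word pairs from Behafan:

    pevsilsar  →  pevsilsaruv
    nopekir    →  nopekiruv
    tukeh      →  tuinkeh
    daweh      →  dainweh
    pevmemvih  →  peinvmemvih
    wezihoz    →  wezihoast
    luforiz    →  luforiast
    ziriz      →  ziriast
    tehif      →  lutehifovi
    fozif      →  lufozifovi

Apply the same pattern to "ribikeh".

"ribikeh" ends in -h. The stems ending in -h (tukeh → tuinkeh, daweh → dainweh, pevmemvih → peinvmemvih) insert -in- after the first vowel.
So ribikeh → riinbikeh.

riinbikeh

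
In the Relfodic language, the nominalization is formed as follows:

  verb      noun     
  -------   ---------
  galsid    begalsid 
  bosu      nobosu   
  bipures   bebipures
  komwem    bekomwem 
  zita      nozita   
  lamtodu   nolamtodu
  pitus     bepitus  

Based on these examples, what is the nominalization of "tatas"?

betatas

pitus and bosu both have last vowel 'u' yet inflect differently (bepitus, nobosu), so the last vowel is not what conditions the rule; whether the stem ends in a vowel or a consonant is.
"tatas" ends in a consonant. The stems ending in a consonant (komwem → bekomwem, pitus → bepitus, bipures → bebipures) add the prefix be-.
The other pattern: stems ending in a vowel add the prefix no-.
So tatas → betatas.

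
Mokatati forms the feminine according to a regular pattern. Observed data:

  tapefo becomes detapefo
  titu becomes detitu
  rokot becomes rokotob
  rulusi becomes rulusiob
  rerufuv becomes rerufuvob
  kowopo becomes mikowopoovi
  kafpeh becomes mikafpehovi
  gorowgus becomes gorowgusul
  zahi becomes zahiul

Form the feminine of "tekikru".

tapefo and kowopo both end in -o yet inflect differently (detapefo, mikowopoovi), so the final letter is not what conditions the rule; the first letter is.
"tekikru" begins with t-. The stems beginning with t- (tapefo → detapefo, titu → detitu) add the prefix de-.
So tekikru → detekikru.

detekikru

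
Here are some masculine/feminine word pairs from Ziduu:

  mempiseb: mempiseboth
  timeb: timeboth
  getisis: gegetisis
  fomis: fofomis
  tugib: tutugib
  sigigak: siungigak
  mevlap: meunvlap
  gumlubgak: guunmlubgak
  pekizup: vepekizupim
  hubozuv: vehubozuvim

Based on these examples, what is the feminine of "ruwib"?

ruruwib

mempiseb and tugib both end in -b yet inflect differently (mempiseboth, tutugib), so the final letter is not what conditions the rule; the last vowel is.
"ruwib" has last vowel 'i'. The stems whose last vowel is 'i' (getisis → gegetisis, fomis → fofomis, tugib → tutugib) repeat the first consonant+vowel as a prefix.
So ruwib → ruruwib.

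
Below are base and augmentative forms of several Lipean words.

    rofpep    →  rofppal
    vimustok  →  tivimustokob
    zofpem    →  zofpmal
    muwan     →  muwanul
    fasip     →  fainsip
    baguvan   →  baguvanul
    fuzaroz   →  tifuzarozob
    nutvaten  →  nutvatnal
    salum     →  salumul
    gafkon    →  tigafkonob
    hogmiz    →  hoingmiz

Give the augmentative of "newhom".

gafkon and muwan both end in -n yet inflect differently (tigafkonob, muwanul), so the final letter is not what conditions the rule; the last vowel is.
"newhom" has last vowel 'o'. The stems whose last vowel is 'o' (vimustok → tivimustokob, gafkon → tigafkonob, fuzaroz → tifuzarozob) add ti- … -ob around the stem.
So newhom → tinewhomob.

tinewhomob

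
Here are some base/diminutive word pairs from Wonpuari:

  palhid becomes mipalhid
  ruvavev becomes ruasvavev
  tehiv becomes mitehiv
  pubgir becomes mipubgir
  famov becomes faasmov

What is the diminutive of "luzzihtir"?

miluzzihtir

"luzzihtir" has last vowel 'i'. The stems whose last vowel is 'i' (tehiv → mitehiv, palhid → mipalhid, pubgir → mipubgir) add the prefix mi-.
So luzzihtir → miluzzihtir.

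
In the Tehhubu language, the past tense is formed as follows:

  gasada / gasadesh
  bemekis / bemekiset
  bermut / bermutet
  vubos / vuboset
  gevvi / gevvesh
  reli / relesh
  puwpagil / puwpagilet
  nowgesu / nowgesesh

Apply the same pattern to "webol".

gevvi and puwpagil both have last vowel 'i' yet inflect differently (gevvesh, puwpagilet), so the last vowel is not what conditions the rule; whether the stem ends in a vowel or a consonant is.
"webol" ends in a consonant. The stems ending in a consonant (puwpagil → puwpagilet, bemekis → bemekiset, bermut → bermutet) add -et.
So webol → webolet.

webolet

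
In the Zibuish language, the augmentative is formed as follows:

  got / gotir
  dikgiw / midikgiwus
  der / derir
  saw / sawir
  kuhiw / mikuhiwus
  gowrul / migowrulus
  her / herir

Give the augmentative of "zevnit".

mizevnitus

"zevnit" has 2 vowels. The stems with 2 vowels (gowrul → migowrulus, kuhiw → mikuhiwus, dikgiw → midikgiwus) add mi- … -us around the stem.
The other pattern: stems with 1 vowel add -ir.
So zevnit → mizevnitus.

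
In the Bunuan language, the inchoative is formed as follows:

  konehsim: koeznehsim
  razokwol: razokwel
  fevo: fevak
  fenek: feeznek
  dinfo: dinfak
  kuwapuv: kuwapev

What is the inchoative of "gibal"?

"gibal" ends in -l. The one such stem in the data (razokwol → razokwel) changes the last vowel to 'e' (as does kuwapuv), so the same rule applies.
The other patterns: stems ending in -o drop the final letter and add -ak; stems ending in -k or -m insert -ez- after the first vowel.
So gibal → gibel.

gibel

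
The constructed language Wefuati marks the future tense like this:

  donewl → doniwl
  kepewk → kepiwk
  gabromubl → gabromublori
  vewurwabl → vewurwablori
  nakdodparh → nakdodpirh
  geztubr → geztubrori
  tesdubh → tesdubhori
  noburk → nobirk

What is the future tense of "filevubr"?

"filevubr" has second-to-last letter 'b'. The stems whose second-to-last letter is 'b' (geztubr → geztubrori, vewurwabl → vewurwablori, tesdubh → tesdubhori) add -ori.
So filevubr → filevubrori.

filevubrori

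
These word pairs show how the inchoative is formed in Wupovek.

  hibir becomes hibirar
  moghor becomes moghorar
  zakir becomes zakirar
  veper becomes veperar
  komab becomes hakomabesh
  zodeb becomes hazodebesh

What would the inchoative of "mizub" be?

hamizubesh

veper and zodeb both have last vowel 'e' yet inflect differently (veperar, hazodebesh), so the last vowel is not what conditions the rule; the final letter is.
"mizub" ends in -b. The stems ending in -b (komab → hakomabesh, zodeb → hazodebesh) add ha- … -esh around the stem.
The other pattern: stems ending in -r add -ar.
So mizub → hamizubesh.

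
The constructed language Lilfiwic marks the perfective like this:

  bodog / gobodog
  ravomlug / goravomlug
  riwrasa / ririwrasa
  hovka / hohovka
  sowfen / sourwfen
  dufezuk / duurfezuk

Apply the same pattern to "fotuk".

"fotuk" ends in -k. The one such stem in the data (dufezuk → duurfezuk) inserts -ur- after the first vowel (as does sowfen), so the same rule applies.
So fotuk → fourtuk.

fourtuk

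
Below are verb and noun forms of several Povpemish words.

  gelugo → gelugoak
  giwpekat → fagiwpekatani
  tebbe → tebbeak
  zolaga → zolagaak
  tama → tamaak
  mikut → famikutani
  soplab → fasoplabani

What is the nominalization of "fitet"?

fafitetani

soplab and zolaga both have last vowel 'a' yet inflect differently (fasoplabani, zolagaak), so the last vowel is not what conditions the rule; whether the stem ends in a vowel or a consonant is.
"fitet" ends in a consonant. The stems ending in a consonant (soplab → fasoplabani, giwpekat → fagiwpekatani, mikut → famikutani) add fa- … -ani around the stem.
So fitet → fafitetani.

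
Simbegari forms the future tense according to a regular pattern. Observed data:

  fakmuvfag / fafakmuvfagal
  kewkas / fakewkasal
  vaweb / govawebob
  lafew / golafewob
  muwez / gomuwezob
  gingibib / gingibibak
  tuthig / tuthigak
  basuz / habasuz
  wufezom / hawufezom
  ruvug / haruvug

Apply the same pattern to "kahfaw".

fakahfawal

vaweb and gingibib both end in -b yet inflect differently (govawebob, gingibibak), so the final letter is not what conditions the rule; the last vowel is.
"kahfaw" has last vowel 'a'. The stems whose last vowel is 'a' (fakmuvfag → fafakmuvfagal, kewkas → fakewkasal) add fa- … -al around the stem.
So kahfaw → fakahfawal.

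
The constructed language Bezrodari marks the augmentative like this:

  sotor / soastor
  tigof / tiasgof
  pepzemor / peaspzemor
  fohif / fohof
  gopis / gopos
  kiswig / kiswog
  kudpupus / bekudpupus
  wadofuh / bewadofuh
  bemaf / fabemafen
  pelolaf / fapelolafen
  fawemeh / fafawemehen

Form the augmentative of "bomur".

tigof and fohif both end in -f yet inflect differently (tiasgof, fohof), so the final letter is not what conditions the rule; the last vowel is.
"bomur" has last vowel 'u'. The stems whose last vowel is 'u' (kudpupus → bekudpupus, wadofuh → bewadofuh) add the prefix be-.
So bomur → bebomur.

bebomur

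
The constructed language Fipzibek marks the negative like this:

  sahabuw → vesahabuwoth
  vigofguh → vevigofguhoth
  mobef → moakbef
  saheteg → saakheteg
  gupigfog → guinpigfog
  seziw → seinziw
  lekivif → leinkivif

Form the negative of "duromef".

duakromef

"duromef" has last vowel 'e'. The stems whose last vowel is 'e' (mobef → moakbef, saheteg → saakheteg) insert -ak- after the first vowel.
The other patterns: stems whose last vowel is 'u' add ve- … -oth around the stem; stems whose last vowel is 'i' or 'o' insert -in- after the first vowel.
So duromef → duakromef.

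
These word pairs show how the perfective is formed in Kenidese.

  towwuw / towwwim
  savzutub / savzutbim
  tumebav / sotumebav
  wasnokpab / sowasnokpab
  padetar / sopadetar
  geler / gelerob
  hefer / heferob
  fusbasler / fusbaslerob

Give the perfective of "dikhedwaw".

"dikhedwaw" has last vowel 'a'. The stems whose last vowel is 'a' (tumebav → sotumebav, wasnokpab → sowasnokpab, padetar → sopadetar) add the prefix so-.
The other patterns: stems whose last vowel is 'u' delete the last vowel and add -im; stems whose last vowel is 'e' add -ob.
So dikhedwaw → sodikhedwaw.

sodikhedwaw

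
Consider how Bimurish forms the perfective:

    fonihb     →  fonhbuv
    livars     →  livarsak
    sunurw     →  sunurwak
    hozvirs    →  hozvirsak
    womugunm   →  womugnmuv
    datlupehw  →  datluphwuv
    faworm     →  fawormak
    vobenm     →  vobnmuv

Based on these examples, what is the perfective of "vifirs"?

"vifirs" has second-to-last letter 'r'. The stems whose second-to-last letter is 'r' (hozvirs → hozvirsak, faworm → fawormak, sunurw → sunurwak) add -ak.
The other pattern: stems whose second-to-last letter is 'h' or 'n' delete the last vowel and add -uv.
So vifirs → vifirsak.

vifirsak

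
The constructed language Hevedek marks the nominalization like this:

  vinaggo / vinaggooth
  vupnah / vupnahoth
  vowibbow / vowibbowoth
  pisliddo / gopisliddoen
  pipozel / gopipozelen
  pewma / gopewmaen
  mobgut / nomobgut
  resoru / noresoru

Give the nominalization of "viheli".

vinaggo and pisliddo both end in -o yet inflect differently (vinaggooth, gopisliddoen), so the final letter is not what conditions the rule; the first letter is.
"viheli" begins with v-. The stems beginning with v- (vinaggo → vinaggooth, vupnah → vupnahoth, vowibbow → vowibbowoth) add -oth.
The other patterns: stems beginning with p- add go- … -en around the stem; stems beginning with m- or r- add the prefix no-.
So viheli → vihelioth.

vihelioth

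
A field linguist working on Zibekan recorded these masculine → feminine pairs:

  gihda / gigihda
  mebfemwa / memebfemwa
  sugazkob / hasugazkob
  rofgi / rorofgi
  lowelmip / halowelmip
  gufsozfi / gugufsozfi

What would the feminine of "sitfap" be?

hasitfap

lowelmip and rofgi both have last vowel 'i' yet inflect differently (halowelmip, rorofgi), so the last vowel is not what conditions the rule; whether the stem ends in a vowel or a consonant is.
"sitfap" ends in a consonant. The stems ending in a consonant (lowelmip → halowelmip, sugazkob → hasugazkob) add the prefix ha-.
The other pattern: stems ending in a vowel repeat the first consonant+vowel as a prefix.
So sitfap → hasitfap.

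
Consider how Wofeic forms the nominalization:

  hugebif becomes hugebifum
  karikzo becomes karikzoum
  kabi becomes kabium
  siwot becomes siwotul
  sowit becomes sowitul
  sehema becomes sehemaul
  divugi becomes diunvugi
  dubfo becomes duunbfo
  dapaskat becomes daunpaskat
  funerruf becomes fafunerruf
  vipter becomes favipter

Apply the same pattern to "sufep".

"sufep" begins with s-. The stems beginning with s- (siwot → siwotul, sowit → sowitul, sehema → sehemaul) add -ul.
The other patterns: stems beginning with h- or k- add -um; stems beginning with d- insert -un- after the first vowel; stems beginning with f- or v- add the prefix fa-.
So sufep → sufepul.

sufepul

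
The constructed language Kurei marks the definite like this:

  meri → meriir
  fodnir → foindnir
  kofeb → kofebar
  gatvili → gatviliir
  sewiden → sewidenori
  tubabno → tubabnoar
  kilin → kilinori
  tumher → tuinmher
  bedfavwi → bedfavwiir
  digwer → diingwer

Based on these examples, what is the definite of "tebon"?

tebonori

meri and kilin both have last vowel 'i' yet inflect differently (meriir, kilinori), so the last vowel is not what conditions the rule; the final letter is.
"tebon" ends in -n. The stems ending in -n (kilin → kilinori, sewiden → sewidenori) add -ori.
So tebon → tebonori.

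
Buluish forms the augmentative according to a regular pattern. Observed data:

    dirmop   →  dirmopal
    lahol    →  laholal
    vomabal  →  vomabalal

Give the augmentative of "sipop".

sipopal

Every pair shown (dirmop → dirmopal, lahol → laholal, vomabal → vomabalal) follows the same rule: add -al.
So sipop → sipopal.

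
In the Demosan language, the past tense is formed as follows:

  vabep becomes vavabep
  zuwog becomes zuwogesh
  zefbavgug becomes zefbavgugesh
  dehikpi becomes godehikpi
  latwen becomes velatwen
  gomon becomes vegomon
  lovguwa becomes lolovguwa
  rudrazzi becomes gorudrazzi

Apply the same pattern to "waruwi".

gomon and zuwog both have last vowel 'o' yet inflect differently (vegomon, zuwogesh), so the last vowel is not what conditions the rule; the final letter is.
"waruwi" ends in -i. The stems ending in -i (rudrazzi → gorudrazzi, dehikpi → godehikpi) add the prefix go-.
So waruwi → gowaruwi.

gowaruwi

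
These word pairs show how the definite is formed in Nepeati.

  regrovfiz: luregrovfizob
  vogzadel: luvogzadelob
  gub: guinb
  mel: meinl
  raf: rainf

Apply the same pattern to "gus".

vogzadel and mel both end in -l yet inflect differently (luvogzadelob, meinl), so the final letter is not what conditions the rule; the number of vowels is.
"gus" has 1 vowel. The stems with 1 vowel (gub → guinb, mel → meinl, raf → rainf) insert -in- after the first vowel.
The other pattern: stems with 3 vowels add lu- … -ob around the stem.
So gus → guins.

guins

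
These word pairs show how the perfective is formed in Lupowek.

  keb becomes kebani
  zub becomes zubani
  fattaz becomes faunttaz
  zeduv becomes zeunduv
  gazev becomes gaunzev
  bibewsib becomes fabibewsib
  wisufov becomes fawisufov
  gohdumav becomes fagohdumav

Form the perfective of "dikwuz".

keb and bibewsib both end in -b yet inflect differently (kebani, fabibewsib), so the final letter is not what conditions the rule; the number of vowels is.
"dikwuz" has 2 vowels. The stems with 2 vowels (fattaz → faunttaz, zeduv → zeunduv, gazev → gaunzev) insert -un- after the first vowel.
So dikwuz → diunkwuz.

diunkwuz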